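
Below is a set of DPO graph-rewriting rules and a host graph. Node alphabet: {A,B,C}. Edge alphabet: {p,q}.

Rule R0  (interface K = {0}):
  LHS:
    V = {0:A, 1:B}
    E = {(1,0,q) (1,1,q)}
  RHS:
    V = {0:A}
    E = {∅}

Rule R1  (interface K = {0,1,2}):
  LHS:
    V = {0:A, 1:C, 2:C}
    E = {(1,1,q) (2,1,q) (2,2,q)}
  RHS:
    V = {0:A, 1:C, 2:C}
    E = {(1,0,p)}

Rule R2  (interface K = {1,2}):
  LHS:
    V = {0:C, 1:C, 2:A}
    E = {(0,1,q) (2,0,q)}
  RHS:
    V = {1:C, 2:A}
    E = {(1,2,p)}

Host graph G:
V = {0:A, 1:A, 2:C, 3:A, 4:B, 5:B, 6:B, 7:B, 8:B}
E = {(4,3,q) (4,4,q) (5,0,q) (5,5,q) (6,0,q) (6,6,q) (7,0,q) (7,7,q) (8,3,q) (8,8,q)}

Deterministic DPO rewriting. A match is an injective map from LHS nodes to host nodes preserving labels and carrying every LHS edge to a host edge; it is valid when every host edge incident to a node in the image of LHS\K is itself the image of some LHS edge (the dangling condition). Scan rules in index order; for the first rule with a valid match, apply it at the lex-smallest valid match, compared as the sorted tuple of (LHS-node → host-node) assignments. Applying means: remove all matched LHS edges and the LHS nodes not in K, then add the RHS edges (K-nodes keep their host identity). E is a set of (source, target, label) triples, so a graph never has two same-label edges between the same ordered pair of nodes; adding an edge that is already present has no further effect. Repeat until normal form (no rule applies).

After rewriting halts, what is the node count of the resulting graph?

Answer: 4

Derivation:
start.  V:9 E:10  edges: 4-q->3 4-q->4 5-q->0 5-q->5 6-q->0 6-q->6 7-q->0 7-q->7 8-q->3 8-q->8
1. fire R0 via {0↦0, 1↦5}  →  V:8 E:8  edges: 4-q->3 4-q->4 6-q->0 6-q->6 7-q->0 7-q->7 8-q->3 8-q->8
2. fire R0 via {0↦0, 1↦6}  →  V:7 E:6  edges: 4-q->3 4-q->4 7-q->0 7-q->7 8-q->3 8-q->8
3. fire R0 via {0↦0, 1↦7}  →  V:6 E:4  edges: 4-q->3 4-q->4 8-q->3 8-q->8
4. fire R0 via {0↦3, 1↦4}  →  V:5 E:2  edges: 8-q->3 8-q->8
5. fire R0 via {0↦3, 1↦8}  →  V:4 E:0  edges: ∅
halt: no rule applies after step 5
NF nodes: {0:A, 1:A, 2:C, 3:A}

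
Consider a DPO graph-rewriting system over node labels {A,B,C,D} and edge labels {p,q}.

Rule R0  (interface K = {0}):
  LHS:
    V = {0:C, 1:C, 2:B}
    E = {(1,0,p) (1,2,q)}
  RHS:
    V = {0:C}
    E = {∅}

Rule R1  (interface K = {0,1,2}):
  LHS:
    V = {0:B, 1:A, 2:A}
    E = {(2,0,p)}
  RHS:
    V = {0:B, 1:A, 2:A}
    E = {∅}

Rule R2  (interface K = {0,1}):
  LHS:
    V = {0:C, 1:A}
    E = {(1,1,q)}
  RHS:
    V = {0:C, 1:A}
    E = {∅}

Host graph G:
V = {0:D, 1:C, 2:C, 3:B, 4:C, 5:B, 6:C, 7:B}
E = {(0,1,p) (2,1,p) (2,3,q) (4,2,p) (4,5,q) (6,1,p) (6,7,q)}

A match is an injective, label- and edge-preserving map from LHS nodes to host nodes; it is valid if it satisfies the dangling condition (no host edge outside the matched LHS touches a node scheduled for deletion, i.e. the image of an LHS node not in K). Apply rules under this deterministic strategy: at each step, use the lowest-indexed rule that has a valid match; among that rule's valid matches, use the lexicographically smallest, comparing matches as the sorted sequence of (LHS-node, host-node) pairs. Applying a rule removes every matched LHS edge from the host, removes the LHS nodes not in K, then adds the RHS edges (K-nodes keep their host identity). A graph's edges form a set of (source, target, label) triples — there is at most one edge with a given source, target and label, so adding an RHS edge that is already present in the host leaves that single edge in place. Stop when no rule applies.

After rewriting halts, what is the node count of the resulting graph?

Answer: 2

Derivation:
start.  V:8 E:7  edges: 0-p->1 2-p->1 2-q->3 4-p->2 4-q->5 6-p->1 6-q->7
1. fire R0 via {0↦1, 1↦6, 2↦7}  →  V:6 E:5  edges: 0-p->1 2-p->1 2-q->3 4-p->2 4-q->5
2. fire R0 via {0↦2, 1↦4, 2↦5}  →  V:4 E:3  edges: 0-p->1 2-p->1 2-q->3
3. fire R0 via {0↦1, 1↦2, 2↦3}  →  V:2 E:1  edges: 0-p->1
normal form: no rule applies after step 3
NF nodes: {0:D, 1:C}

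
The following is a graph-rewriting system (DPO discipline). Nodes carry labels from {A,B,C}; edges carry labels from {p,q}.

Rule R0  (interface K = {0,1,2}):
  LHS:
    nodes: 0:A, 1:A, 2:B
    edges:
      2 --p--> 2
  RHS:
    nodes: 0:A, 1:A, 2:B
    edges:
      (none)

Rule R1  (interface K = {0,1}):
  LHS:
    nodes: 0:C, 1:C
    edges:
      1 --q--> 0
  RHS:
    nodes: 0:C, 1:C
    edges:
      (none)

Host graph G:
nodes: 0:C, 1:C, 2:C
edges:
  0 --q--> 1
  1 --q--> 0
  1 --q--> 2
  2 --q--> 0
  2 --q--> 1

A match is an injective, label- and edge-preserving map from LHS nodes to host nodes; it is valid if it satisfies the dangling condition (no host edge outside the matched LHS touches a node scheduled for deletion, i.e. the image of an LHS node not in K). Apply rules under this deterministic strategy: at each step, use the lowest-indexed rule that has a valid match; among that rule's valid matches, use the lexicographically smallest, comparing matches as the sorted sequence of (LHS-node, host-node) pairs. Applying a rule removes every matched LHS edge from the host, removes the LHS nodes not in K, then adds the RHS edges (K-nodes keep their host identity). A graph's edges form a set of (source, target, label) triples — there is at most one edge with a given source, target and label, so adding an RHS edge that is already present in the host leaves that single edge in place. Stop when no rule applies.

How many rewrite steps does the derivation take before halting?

initial: |V|=3 |E|=5  E = 0-q->1 1-q->0 1-q->2 2-q->0 2-q->1
step 1: apply R1 at {0↦0, 1↦1}  → |V|=3 |E|=4  E = 0-q->1 1-q->2 2-q->0 2-q->1
step 2: apply R1 at {0↦0, 1↦2}  → |V|=3 |E|=3  E = 0-q->1 1-q->2 2-q->1
step 3: apply R1 at {0↦1, 1↦0}  → |V|=3 |E|=2  E = 1-q->2 2-q->1
step 4: apply R1 at {0↦1, 1↦2}  → |V|=3 |E|=1  E = 1-q->2
step 5: apply R1 at {0↦2, 1↦1}  → |V|=3 |E|=0  E = ∅
normal form: no rule applies after step 5

Answer: 5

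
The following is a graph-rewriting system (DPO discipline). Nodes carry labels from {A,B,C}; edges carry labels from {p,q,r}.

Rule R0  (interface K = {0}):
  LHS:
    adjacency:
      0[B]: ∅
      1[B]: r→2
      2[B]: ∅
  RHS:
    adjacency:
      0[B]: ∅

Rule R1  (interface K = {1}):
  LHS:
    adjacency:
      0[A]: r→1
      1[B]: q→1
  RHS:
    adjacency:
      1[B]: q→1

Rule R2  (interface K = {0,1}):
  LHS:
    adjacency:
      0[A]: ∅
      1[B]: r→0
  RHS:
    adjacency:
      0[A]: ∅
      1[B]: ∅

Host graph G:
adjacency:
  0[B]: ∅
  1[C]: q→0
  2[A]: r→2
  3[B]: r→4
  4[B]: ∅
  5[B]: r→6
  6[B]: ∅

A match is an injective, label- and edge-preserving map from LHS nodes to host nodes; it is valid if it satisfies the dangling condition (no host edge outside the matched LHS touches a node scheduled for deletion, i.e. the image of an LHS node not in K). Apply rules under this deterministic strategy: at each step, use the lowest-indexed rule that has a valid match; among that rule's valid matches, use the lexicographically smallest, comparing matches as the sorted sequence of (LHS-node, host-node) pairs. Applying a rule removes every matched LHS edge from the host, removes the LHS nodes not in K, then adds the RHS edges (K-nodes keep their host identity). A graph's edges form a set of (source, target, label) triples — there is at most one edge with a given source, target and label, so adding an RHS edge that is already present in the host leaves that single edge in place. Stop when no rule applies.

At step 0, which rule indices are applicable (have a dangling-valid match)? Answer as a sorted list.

R0: 6 valid matches — {0↦0, 1↦3, 2↦4}, {0↦0, 1↦5, 2↦6}, {0↦3, 1↦5, 2↦6} (+3 more)
R1: no valid match — LHS pattern not found
R2: no valid match — LHS pattern not found

Answer: [R0]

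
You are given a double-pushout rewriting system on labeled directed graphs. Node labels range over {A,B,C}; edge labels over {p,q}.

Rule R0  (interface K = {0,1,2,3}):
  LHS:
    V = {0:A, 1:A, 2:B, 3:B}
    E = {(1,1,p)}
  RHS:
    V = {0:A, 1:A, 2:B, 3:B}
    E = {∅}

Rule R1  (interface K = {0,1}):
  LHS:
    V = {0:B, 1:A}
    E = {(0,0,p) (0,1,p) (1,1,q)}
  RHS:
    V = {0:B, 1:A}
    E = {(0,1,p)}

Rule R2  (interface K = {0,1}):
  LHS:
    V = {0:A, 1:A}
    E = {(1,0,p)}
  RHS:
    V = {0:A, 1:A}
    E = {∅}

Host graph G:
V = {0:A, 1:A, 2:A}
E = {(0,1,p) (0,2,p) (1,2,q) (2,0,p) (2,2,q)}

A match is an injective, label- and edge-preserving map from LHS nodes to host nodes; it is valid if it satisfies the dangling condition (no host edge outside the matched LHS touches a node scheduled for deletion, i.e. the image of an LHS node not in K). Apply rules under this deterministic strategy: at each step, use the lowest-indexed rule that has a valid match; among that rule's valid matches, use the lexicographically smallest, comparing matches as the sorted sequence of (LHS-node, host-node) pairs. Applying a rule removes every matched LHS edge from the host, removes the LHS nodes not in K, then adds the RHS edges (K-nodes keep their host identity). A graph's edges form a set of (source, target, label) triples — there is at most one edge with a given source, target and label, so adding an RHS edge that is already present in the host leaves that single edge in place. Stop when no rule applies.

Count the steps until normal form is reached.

[0] host  ⇒  3 nodes, 5 edges  {0-p->1 0-p->2 1-q->2 2-p->0 2-q->2}
[1] R2 @ {0↦0, 1↦2}  ⇒  3 nodes, 4 edges  {0-p->1 0-p->2 1-q->2 2-q->2}
[2] R2 @ {0↦1, 1↦0}  ⇒  3 nodes, 3 edges  {0-p->2 1-q->2 2-q->2}
[3] R2 @ {0↦2, 1↦0}  ⇒  3 nodes, 2 edges  {1-q->2 2-q->2}
normal form: no rule applies after step 3

Answer: 3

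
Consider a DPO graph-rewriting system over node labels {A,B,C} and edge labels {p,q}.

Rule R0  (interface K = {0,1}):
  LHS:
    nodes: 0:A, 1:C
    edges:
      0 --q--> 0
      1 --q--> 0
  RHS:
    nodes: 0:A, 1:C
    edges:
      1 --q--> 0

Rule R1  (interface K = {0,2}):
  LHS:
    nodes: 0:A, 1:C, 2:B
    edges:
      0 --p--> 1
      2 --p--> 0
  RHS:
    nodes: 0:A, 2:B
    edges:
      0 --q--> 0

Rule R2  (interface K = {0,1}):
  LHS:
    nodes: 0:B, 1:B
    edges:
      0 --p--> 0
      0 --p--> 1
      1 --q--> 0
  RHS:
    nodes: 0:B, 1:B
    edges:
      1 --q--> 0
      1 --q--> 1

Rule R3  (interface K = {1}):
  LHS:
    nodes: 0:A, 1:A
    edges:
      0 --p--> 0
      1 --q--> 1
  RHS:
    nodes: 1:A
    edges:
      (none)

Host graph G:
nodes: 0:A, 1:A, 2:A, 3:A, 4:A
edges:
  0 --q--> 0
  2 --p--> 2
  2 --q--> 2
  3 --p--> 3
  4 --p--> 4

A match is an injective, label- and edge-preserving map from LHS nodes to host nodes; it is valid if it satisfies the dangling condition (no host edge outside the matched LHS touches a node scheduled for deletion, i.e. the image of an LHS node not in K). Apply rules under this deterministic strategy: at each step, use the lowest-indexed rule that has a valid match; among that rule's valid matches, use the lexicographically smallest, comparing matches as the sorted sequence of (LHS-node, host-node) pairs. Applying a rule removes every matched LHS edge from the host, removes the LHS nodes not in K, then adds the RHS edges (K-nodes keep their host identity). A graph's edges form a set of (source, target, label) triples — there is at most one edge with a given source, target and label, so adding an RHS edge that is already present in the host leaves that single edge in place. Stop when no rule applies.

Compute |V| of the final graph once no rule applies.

Answer: 3

Derivation:
[0] host  ⇒  5 nodes, 5 edges  {0-q->0 2-p->2 2-q->2 3-p->3 4-p->4}
[1] R3 @ {0↦3, 1↦0}  ⇒  4 nodes, 3 edges  {2-p->2 2-q->2 4-p->4}
[2] R3 @ {0↦4, 1↦2}  ⇒  3 nodes, 1 edges  {2-p->2}
final graph: no rule applies after step 2
NF nodes: {0:A, 1:A, 2:A}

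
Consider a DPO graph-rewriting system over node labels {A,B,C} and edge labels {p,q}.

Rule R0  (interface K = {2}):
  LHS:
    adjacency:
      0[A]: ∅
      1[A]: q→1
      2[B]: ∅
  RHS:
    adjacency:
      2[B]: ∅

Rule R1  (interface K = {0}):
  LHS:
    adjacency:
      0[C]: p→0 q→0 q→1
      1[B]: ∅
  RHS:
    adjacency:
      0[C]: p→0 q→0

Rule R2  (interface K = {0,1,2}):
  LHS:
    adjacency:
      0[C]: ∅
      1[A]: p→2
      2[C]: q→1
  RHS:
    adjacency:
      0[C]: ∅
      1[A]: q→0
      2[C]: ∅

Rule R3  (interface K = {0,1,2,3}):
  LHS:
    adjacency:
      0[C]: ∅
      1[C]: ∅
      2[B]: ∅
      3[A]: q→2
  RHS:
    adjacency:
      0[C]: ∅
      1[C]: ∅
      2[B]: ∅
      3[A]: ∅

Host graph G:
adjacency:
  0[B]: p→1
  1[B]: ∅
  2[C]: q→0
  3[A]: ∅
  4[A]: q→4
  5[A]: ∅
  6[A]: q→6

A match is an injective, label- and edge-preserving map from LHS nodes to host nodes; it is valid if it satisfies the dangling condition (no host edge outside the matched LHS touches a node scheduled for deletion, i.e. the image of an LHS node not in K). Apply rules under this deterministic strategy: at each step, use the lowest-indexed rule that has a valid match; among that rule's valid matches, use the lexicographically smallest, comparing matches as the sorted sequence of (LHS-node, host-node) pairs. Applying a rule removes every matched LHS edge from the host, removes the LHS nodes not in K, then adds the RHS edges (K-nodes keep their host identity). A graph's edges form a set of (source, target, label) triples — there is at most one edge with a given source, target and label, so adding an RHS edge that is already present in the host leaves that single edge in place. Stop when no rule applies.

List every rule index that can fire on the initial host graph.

R0: 8 valid matches — {0↦3, 1↦4, 2↦0}, {0↦3, 1↦4, 2↦1}, {0↦3, 1↦6, 2↦0} (+5 more)
R1: no valid match — LHS pattern not found
R2: no valid match — LHS pattern not found
R3: no valid match — LHS pattern not found

Answer: [R0]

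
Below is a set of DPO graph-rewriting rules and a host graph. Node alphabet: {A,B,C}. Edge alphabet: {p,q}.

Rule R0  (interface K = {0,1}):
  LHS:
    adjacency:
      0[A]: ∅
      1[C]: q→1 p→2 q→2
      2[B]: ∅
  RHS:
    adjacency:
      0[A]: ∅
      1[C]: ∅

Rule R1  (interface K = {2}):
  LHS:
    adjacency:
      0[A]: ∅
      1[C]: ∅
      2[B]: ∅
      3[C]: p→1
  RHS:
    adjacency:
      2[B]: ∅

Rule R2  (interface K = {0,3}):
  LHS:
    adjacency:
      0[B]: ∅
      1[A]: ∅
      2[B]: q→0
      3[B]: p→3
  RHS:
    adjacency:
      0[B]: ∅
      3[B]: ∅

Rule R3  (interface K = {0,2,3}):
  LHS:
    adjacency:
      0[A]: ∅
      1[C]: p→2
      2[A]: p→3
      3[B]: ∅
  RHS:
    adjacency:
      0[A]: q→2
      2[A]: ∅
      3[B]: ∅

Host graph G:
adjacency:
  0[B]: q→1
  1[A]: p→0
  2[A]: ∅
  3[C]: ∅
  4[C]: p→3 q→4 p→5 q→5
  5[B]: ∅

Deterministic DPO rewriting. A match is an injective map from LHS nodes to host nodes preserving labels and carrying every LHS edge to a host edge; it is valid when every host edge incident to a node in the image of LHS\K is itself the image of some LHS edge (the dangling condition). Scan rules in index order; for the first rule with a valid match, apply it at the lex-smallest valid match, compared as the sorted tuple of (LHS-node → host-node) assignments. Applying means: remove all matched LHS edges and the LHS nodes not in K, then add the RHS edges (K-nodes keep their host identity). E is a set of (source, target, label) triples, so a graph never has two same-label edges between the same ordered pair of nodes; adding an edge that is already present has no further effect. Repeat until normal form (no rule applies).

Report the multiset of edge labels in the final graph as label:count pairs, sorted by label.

Answer: p:1 q:1

Rewrite trace:
initial: |V|=6 |E|=6  E = 0-q->1 1-p->0 4-p->3 4-q->4 4-p->5 4-q->5
step 1: apply R0 at {0↦1, 1↦4, 2↦5}  → |V|=5 |E|=3  E = 0-q->1 1-p->0 4-p->3
step 2: apply R1 at {0↦2, 1↦3, 2↦0, 3↦4}  → |V|=2 |E|=2  E = 0-q->1 1-p->0
halt: no rule applies after step 2
NF edges: [(0, 1, 'q'), (1, 0, 'p')]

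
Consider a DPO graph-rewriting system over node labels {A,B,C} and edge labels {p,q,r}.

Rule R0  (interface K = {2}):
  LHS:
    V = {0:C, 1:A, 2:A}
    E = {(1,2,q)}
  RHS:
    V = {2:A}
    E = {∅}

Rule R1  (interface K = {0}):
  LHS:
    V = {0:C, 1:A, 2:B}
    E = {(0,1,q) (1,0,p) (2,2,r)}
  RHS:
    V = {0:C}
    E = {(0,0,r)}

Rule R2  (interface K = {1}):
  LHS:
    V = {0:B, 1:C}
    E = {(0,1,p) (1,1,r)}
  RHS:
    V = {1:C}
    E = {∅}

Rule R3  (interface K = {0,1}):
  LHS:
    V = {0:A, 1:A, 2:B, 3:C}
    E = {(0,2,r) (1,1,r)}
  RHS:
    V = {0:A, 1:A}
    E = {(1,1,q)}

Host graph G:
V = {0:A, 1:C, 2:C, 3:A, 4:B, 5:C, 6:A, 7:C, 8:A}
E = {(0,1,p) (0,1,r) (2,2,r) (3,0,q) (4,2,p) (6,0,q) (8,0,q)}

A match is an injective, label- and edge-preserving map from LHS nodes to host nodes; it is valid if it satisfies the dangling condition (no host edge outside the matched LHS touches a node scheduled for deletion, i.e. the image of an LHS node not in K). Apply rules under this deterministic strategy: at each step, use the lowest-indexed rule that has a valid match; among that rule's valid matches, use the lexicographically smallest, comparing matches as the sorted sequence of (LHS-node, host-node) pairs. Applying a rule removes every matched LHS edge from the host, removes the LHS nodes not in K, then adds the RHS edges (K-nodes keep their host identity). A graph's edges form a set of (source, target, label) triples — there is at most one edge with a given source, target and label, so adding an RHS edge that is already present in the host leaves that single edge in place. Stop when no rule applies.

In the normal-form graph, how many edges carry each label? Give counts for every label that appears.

Answer: p:1 r:1

Steps:
[0] host  ⇒  9 nodes, 7 edges  {0-p->1 0-r->1 2-r->2 3-q->0 4-p->2 6-q->0 8-q->0}
[1] R0 @ {0↦5, 1↦3, 2↦0}  ⇒  7 nodes, 6 edges  {0-p->1 0-r->1 2-r->2 4-p->2 6-q->0 8-q->0}
[2] R0 @ {0↦7, 1↦6, 2↦0}  ⇒  5 nodes, 5 edges  {0-p->1 0-r->1 2-r->2 4-p->2 8-q->0}
[3] R2 @ {0↦4, 1↦2}  ⇒  4 nodes, 3 edges  {0-p->1 0-r->1 8-q->0}
[4] R0 @ {0↦2, 1↦8, 2↦0}  ⇒  2 nodes, 2 edges  {0-p->1 0-r->1}
normal form: no rule applies after step 4
NF edges: [(0, 1, 'p'), (0, 1, 'r')]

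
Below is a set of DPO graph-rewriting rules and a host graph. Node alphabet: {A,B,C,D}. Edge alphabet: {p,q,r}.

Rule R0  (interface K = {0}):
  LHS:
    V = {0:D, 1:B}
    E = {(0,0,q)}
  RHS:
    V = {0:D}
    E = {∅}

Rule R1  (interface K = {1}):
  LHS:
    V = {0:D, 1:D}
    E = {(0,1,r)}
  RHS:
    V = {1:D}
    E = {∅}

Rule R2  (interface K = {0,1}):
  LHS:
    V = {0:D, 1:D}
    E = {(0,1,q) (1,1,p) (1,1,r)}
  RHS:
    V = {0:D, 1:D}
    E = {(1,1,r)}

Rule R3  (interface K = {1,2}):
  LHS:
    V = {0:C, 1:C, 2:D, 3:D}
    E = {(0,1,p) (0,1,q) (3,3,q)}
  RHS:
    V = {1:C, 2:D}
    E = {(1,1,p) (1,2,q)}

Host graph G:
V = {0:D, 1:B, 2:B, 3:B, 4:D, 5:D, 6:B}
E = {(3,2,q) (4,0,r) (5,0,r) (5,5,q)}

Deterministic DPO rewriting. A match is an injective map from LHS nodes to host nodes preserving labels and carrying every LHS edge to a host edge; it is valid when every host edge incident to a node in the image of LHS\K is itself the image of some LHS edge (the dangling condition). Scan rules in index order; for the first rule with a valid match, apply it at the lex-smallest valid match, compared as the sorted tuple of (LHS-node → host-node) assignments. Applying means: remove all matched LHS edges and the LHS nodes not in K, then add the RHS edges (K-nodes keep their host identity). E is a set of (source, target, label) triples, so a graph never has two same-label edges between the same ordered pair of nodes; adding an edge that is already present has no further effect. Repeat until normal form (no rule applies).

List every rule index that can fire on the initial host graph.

Answer: [R0,R1]

Derivation:
R0: 2 valid matches — {0↦5, 1↦1}, {0↦5, 1↦6}
R1: 1 valid match — {0↦4, 1↦0}
R2: no valid match — LHS pattern not found
R3: no valid match — LHS pattern not found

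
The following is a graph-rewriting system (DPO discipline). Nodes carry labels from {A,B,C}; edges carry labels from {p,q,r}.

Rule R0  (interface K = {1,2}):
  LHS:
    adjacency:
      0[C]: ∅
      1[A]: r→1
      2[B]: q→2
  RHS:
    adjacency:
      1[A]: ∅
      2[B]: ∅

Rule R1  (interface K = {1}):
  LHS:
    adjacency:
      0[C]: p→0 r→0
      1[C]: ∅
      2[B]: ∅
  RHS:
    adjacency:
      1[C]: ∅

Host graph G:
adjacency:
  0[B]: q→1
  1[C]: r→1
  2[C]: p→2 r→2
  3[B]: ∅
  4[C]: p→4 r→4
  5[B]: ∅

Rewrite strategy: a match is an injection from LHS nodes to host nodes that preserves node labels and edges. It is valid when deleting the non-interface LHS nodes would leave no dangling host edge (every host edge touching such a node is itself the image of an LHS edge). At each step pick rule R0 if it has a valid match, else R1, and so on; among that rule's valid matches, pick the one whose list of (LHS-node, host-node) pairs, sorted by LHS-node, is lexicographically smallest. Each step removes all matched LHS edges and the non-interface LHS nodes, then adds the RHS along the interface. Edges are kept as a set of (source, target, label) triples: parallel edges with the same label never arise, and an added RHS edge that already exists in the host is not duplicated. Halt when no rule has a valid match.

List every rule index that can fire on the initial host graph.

R0: no valid match — LHS pattern not found
R1: 8 valid matches — {0↦2, 1↦1, 2↦3}, {0↦2, 1↦1, 2↦5}, {0↦2, 1↦4, 2↦3} (+5 more)

Answer: [R1]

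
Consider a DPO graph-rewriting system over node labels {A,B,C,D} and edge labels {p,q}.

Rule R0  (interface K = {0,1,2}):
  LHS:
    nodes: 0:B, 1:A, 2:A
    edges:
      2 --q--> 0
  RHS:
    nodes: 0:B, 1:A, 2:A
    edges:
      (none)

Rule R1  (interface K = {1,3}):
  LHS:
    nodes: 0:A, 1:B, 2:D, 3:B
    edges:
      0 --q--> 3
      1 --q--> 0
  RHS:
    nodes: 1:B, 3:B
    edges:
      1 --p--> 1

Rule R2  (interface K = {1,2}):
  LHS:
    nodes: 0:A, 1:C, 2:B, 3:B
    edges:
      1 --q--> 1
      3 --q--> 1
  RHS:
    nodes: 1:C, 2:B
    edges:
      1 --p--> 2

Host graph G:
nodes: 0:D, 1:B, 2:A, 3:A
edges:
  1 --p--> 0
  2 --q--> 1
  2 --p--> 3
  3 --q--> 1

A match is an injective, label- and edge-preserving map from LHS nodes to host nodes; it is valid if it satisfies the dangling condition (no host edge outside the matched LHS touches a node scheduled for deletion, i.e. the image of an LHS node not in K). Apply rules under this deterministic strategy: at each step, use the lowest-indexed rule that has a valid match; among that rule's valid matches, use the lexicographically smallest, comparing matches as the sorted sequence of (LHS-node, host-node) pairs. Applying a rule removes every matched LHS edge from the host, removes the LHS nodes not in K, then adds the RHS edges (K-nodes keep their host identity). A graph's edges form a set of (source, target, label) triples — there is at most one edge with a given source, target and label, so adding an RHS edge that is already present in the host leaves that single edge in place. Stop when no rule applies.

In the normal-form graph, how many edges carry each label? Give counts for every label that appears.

Answer: p:2

Rewrite trace:
start.  V:4 E:4  edges: 1-p->0 2-q->1 2-p->3 3-q->1
1. fire R0 via {0↦1, 1↦2, 2↦3}  →  V:4 E:3  edges: 1-p->0 2-q->1 2-p->3
2. fire R0 via {0↦1, 1↦3, 2↦2}  →  V:4 E:2  edges: 1-p->0 2-p->3
halt: no rule applies after step 2
NF edges: [(1, 0, 'p'), (2, 3, 'p')]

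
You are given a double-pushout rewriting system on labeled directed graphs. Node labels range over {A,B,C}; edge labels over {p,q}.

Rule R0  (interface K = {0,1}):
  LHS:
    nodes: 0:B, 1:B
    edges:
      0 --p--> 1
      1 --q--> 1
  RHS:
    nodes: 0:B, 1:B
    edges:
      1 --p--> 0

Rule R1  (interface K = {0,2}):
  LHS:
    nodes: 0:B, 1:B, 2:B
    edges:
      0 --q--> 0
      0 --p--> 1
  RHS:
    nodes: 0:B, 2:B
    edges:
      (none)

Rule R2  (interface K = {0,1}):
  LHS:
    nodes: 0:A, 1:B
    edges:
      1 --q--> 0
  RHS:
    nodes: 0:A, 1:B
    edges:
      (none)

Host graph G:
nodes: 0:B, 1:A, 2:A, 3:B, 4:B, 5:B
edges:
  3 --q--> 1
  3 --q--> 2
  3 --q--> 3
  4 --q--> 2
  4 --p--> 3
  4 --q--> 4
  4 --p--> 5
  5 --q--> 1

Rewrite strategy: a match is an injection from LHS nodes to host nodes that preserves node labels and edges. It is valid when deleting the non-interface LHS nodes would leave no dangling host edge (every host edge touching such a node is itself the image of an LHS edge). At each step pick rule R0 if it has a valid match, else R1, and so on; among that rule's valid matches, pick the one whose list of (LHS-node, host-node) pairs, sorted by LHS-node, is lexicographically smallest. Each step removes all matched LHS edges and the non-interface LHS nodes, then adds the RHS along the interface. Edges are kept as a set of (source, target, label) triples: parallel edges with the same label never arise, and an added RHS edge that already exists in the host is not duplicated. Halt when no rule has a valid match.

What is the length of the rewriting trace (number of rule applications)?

initial: |V|=6 |E|=8  E = 3-q->1 3-q->2 3-q->3 4-q->2 4-p->3 4-q->4 4-p->5 5-q->1
step 1: apply R0 at {0↦4, 1↦3}  → |V|=6 |E|=7  E = 3-q->1 3-q->2 3-p->4 4-q->2 4-q->4 4-p->5 5-q->1
step 2: apply R0 at {0↦3, 1↦4}  → |V|=6 |E|=6  E = 3-q->1 3-q->2 4-q->2 4-p->3 4-p->5 5-q->1
step 3: apply R2 at {0↦1, 1↦3}  → |V|=6 |E|=5  E = 3-q->2 4-q->2 4-p->3 4-p->5 5-q->1
step 4: apply R2 at {0↦1, 1↦5}  → |V|=6 |E|=4  E = 3-q->2 4-q->2 4-p->3 4-p->5
step 5: apply R2 at {0↦2, 1↦3}  → |V|=6 |E|=3  E = 4-q->2 4-p->3 4-p->5
step 6: apply R2 at {0↦2, 1↦4}  → |V|=6 |E|=2  E = 4-p->3 4-p->5
normal form: no rule applies after step 6

Answer: 6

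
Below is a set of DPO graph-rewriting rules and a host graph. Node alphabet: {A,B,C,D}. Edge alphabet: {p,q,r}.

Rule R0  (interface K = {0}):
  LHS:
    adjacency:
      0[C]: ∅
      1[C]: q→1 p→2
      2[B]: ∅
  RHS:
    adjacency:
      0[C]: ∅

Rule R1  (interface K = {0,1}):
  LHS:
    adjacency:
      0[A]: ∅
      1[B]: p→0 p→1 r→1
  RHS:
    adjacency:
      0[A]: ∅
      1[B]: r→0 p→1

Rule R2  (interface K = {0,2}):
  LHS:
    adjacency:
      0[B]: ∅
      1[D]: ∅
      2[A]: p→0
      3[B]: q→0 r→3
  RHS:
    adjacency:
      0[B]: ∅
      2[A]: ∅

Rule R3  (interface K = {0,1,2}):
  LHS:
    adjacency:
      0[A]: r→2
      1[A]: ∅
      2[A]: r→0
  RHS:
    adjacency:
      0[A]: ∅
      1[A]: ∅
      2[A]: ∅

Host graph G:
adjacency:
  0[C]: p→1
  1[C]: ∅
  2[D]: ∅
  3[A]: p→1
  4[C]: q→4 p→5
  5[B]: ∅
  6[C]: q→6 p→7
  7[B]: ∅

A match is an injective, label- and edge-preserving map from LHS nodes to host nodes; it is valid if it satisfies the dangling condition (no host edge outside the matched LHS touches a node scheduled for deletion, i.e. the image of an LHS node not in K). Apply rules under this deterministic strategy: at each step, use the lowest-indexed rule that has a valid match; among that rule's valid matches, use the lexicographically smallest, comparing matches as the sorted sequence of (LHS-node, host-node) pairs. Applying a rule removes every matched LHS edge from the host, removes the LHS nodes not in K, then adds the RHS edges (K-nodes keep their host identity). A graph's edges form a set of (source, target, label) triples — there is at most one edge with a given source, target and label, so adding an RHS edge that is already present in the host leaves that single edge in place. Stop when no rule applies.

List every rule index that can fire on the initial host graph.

R0: 6 valid matches — {0↦0, 1↦4, 2↦5}, {0↦0, 1↦6, 2↦7}, {0↦1, 1↦4, 2↦5} (+3 more)
R1: no valid match — LHS pattern not found
R2: no valid match — LHS pattern not found
R3: no valid match — LHS pattern not found

Answer: [R0]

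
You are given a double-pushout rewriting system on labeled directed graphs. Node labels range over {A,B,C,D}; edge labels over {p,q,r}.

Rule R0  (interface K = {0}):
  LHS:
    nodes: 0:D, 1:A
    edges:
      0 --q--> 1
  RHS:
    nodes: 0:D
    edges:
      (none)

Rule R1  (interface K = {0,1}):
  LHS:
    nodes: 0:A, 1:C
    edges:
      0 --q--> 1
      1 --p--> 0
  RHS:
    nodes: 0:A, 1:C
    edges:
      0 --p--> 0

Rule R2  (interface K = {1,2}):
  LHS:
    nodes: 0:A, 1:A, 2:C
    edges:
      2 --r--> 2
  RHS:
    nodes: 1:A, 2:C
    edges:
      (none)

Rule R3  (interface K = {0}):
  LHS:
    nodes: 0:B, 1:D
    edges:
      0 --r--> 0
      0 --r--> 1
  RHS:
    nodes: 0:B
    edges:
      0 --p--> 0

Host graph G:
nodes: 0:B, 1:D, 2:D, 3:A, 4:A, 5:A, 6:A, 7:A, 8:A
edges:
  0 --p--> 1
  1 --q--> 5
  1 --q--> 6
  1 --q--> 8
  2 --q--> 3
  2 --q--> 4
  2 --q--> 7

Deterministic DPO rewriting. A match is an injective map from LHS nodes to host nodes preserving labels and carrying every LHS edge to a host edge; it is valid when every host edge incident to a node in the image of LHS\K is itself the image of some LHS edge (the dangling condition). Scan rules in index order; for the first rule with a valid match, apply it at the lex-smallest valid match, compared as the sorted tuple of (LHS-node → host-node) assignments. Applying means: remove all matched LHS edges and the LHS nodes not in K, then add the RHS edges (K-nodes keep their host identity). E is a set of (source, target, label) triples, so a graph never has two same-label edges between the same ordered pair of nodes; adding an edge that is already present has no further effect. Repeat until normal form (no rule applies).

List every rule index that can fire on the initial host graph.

R0: 6 valid matches — {0↦1, 1↦5}, {0↦1, 1↦6}, {0↦1, 1↦8} (+3 more)
R1: no valid match — LHS pattern not found
R2: no valid match — LHS pattern not found
R3: no valid match — LHS pattern not found

Answer: [R0]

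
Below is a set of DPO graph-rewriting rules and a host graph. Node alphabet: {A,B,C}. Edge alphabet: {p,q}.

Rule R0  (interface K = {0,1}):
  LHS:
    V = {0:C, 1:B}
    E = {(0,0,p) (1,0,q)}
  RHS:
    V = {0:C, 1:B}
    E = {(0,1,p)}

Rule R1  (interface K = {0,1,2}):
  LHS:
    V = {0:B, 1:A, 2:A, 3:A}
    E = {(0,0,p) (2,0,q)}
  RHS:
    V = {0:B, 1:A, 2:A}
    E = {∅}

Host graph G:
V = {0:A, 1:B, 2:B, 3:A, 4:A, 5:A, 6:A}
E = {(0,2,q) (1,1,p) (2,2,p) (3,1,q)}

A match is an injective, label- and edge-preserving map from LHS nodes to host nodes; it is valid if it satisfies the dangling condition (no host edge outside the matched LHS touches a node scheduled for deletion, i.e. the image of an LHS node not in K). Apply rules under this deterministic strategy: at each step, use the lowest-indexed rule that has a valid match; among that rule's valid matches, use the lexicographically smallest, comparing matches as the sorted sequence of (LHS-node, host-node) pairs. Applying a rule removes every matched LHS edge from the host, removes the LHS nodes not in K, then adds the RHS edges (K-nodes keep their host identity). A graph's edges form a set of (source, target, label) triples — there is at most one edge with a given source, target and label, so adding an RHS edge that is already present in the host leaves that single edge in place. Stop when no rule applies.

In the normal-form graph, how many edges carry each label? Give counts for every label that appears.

Answer: (no edges)

Steps:
start.  V:7 E:4  edges: 0-q->2 1-p->1 2-p->2 3-q->1
1. fire R1 via {0↦1, 1↦0, 2↦3, 3↦4}  →  V:6 E:2  edges: 0-q->2 2-p->2
2. fire R1 via {0↦2, 1↦3, 2↦0, 3↦5}  →  V:5 E:0  edges: ∅
halt: no rule applies after step 2
NF edges: []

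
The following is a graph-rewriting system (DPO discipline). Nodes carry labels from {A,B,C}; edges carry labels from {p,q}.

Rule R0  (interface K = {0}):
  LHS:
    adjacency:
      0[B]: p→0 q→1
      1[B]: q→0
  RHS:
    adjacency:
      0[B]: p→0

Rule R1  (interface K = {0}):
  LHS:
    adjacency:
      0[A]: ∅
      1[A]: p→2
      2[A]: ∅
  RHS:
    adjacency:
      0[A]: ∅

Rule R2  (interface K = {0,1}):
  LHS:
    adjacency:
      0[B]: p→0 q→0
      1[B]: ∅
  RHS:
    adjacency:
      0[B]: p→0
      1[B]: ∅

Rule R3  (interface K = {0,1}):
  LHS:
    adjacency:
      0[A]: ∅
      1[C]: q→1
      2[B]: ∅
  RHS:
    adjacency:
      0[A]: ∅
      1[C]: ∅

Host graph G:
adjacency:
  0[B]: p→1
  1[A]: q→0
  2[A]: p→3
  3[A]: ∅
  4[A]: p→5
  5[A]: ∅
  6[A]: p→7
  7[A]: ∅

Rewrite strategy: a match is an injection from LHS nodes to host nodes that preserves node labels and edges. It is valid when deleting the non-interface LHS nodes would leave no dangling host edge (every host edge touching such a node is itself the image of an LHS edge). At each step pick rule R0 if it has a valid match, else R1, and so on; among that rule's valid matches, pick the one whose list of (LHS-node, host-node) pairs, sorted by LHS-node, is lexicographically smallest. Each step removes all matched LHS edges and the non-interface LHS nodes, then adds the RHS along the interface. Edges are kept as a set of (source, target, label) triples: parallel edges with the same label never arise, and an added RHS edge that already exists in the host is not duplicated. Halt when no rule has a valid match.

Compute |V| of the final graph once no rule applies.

Answer: 2

Rewrite trace:
[0] host  ⇒  8 nodes, 5 edges  {0-p->1 1-q->0 2-p->3 4-p->5 6-p->7}
[1] R1 @ {0↦1, 1↦2, 2↦3}  ⇒  6 nodes, 4 edges  {0-p->1 1-q->0 4-p->5 6-p->7}
[2] R1 @ {0↦1, 1↦4, 2↦5}  ⇒  4 nodes, 3 edges  {0-p->1 1-q->0 6-p->7}
[3] R1 @ {0↦1, 1↦6, 2↦7}  ⇒  2 nodes, 2 edges  {0-p->1 1-q->0}
final graph: no rule applies after step 3
NF nodes: {0:B, 1:A}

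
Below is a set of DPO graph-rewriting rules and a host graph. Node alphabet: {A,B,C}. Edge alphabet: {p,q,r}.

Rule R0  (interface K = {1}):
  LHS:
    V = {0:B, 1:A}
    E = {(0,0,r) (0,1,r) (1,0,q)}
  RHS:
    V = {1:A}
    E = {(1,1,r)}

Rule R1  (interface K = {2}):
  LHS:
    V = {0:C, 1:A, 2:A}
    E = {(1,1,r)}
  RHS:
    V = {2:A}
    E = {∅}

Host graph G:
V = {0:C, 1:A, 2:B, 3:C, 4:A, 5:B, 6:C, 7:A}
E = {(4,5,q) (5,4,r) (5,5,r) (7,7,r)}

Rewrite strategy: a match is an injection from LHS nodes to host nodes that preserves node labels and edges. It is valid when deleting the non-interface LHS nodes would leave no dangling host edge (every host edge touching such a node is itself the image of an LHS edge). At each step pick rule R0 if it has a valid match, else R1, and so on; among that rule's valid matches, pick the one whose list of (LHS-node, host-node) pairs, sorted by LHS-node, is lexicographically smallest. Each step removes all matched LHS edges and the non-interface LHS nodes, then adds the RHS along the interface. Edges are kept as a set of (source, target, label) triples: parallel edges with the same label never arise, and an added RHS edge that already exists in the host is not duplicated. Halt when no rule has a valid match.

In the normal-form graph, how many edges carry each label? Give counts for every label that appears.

Answer: (no edges)

Steps:
initial: |V|=8 |E|=4  E = 4-q->5 5-r->4 5-r->5 7-r->7
step 1: apply R0 at {0↦5, 1↦4}  → |V|=7 |E|=2  E = 4-r->4 7-r->7
step 2: apply R1 at {0↦0, 1↦4, 2↦1}  → |V|=5 |E|=1  E = 7-r->7
step 3: apply R1 at {0↦3, 1↦7, 2↦1}  → |V|=3 |E|=0  E = ∅
halt: no rule applies after step 3
NF edges: []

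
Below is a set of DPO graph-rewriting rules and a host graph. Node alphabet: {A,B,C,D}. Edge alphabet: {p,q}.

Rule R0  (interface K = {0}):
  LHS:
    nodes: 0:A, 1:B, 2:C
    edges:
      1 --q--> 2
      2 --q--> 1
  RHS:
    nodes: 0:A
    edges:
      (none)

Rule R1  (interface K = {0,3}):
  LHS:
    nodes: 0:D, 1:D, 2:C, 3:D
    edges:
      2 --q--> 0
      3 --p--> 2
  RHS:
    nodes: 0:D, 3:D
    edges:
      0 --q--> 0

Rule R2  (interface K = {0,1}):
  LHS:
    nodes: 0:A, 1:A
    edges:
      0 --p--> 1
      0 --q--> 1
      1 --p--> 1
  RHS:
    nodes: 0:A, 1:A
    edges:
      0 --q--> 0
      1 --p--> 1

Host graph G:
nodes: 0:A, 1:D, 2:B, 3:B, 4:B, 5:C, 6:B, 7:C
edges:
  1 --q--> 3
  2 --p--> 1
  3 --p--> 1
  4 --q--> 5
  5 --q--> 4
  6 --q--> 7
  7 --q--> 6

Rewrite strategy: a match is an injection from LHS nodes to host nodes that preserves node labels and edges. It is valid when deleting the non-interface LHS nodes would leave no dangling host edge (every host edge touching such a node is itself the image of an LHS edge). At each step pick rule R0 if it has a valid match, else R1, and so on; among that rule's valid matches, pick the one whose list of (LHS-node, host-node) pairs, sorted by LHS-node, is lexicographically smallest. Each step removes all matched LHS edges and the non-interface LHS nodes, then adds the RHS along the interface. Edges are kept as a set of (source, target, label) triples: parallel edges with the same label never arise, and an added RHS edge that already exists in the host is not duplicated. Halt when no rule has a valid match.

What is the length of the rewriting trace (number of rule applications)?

initial: |V|=8 |E|=7  E = 1-q->3 2-p->1 3-p->1 4-q->5 5-q->4 6-q->7 7-q->6
step 1: apply R0 at {0↦0, 1↦4, 2↦5}  → |V|=6 |E|=5  E = 1-q->3 2-p->1 3-p->1 6-q->7 7-q->6
step 2: apply R0 at {0↦0, 1↦6, 2↦7}  → |V|=4 |E|=3  E = 1-q->3 2-p->1 3-p->1
halt: no rule applies after step 2

Answer: 2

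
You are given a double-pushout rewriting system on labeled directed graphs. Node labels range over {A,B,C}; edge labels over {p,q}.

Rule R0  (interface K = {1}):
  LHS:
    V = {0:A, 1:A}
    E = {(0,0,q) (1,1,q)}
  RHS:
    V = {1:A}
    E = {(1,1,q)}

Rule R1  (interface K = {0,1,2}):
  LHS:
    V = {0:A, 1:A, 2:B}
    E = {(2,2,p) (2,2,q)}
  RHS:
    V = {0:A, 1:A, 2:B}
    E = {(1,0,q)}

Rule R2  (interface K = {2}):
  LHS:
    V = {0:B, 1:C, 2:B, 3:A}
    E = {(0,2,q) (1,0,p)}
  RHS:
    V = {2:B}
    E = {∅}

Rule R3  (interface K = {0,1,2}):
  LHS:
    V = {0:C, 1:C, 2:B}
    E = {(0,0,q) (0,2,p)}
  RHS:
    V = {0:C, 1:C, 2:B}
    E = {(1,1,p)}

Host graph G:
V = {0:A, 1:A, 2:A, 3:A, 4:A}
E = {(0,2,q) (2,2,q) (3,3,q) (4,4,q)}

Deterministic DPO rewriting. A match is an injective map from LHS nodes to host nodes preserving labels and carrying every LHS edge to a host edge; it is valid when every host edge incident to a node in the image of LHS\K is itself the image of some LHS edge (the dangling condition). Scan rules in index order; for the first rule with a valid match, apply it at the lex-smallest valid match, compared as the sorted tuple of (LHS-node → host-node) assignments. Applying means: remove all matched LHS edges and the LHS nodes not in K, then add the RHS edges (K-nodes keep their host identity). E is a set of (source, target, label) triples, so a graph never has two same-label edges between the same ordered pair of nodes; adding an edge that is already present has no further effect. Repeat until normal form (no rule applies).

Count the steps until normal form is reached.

Answer: 2

Rewrite trace:
initial: |V|=5 |E|=4  E = 0-q->2 2-q->2 3-q->3 4-q->4
step 1: apply R0 at {0↦3, 1↦2}  → |V|=4 |E|=3  E = 0-q->2 2-q->2 4-q->4
step 2: apply R0 at {0↦4, 1↦2}  → |V|=3 |E|=2  E = 0-q->2 2-q->2
halt: no rule applies after step 2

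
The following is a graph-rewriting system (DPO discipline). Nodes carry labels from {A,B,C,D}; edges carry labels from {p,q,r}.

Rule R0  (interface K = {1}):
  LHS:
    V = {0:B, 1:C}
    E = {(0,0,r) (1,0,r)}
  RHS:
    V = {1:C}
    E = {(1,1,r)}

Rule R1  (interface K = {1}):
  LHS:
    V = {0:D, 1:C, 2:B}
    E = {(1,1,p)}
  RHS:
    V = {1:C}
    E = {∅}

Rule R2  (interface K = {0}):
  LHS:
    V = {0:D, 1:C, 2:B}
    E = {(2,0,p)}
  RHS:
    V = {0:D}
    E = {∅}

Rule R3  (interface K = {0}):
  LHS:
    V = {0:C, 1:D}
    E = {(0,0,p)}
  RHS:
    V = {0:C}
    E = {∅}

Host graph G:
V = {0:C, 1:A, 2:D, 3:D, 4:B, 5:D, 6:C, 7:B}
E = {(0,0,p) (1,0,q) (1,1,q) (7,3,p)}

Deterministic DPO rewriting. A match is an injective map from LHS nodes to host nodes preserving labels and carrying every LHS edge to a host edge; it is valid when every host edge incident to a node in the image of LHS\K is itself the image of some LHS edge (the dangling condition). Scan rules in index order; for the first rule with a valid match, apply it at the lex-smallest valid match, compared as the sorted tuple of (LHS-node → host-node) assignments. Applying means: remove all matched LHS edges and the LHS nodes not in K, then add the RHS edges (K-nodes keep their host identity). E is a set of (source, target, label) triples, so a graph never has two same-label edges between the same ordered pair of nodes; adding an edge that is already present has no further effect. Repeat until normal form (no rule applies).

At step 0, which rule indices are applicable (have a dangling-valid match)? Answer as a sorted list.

Answer: [R1,R2,R3]

Derivation:
R0: no valid match — LHS pattern not found
R1: 2 valid matches — {0↦2, 1↦0, 2↦4}, {0↦5, 1↦0, 2↦4}
R2: 1 valid match — {0↦3, 1↦6, 2↦7}
R3: 2 valid matches — {0↦0, 1↦2}, {0↦0, 1↦5}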